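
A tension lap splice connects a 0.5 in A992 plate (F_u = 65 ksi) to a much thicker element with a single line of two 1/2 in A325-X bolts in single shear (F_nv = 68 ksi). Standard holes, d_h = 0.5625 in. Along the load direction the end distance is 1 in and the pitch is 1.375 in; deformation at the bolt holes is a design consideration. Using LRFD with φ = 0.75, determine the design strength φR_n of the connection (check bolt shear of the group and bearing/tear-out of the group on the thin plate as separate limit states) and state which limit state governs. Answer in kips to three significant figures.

20 kips (bolt shear governs)

Bolt shear: A_b = π·0.5²/4 = 0.1963 in²; R_n = 68 × 0.1963 × 2 × 1 = 26.7 kips → 0.75 × 26.7 = 20 kips.
Bearing (1.2 l_c t F_u ≤ 2.4 d t F_u): upper limit = 2.4·0.5·0.5·65 = 39 kips.
  Edge l_c = 1 − 0.5625/2 = 0.7188 → r_n = 28.03 kips; interior l_c = 1.375 − 0.5625 = 0.8125 → r_n = 31.69 kips.
  R_n,bearing = 1·28.03 + 1·31.69 = 59.72 kips → 0.75 × 59.72 = 44.8 kips.
Bolt shear governs: 20 kips.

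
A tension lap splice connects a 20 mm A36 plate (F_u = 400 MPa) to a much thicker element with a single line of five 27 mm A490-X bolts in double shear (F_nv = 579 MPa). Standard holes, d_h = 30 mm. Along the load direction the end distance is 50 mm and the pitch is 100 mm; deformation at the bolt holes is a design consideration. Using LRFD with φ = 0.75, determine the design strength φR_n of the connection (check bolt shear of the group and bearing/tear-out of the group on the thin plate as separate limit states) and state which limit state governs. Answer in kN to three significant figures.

1810 kN (bearing governs)

Bolt shear: A_b = π·27²/4 = 572.6 mm²; R_n = 579 × 572.6 × 5 × 2 / 1000 = 3315 kN → 0.75 × 3315 = 2490 kN.
Bearing (1.2 l_c t F_u ≤ 2.4 d t F_u): upper limit = 2.4·27·20·400 / 1000 = 518.4 kN.
  Edge l_c = 50 − 30/2 = 35 → r_n = 336 kN; interior l_c = 100 − 30 = 70 → r_n = 518.4 kN.
  R_n,bearing = 1·336 + 4·518.4 = 2410 kN → 0.75 × 2410 = 1810 kN.
Bearing governs: 1810 kN.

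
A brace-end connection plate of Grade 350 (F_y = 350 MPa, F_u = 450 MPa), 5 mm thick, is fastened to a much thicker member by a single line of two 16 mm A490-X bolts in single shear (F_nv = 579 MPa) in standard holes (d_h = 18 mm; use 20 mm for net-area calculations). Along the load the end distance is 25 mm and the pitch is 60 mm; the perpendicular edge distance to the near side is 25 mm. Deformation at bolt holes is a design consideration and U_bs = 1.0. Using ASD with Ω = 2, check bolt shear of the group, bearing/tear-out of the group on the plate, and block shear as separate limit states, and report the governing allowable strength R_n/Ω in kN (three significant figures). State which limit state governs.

54 kN (block shear governs)

Bolt shear: A_b = π·16²/4 = 201.1 mm²; R_n = 579 × 201.1 × 2 × 1 / 1000 = 232.8 kN → 232.8 / 2 = 116 kN.
Bearing: edge l_c = 16, r_n = 43.2 kN; interior l_c = 42, r_n = 86.4 kN; R_n = 43.2 + 1·86.4 = 129.6 kN → 64.8 kN.
Block shear: A_gv = 425, A_nv = 275, A_nt = 75 mm²; R_n = min(0.6F_uA_nv, 0.6F_yA_gv) + U_bs·F_u·A_nt = 108 kN → 54 kN.
Block shear governs: 54 kN.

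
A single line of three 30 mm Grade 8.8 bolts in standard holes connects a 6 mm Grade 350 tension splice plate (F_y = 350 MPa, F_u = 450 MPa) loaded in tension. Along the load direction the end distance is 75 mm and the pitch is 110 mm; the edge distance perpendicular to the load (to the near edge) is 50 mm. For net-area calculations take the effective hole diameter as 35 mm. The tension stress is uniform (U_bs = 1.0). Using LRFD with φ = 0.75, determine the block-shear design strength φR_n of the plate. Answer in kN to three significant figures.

Shear plane L_v = 75 + 2·110 = 295 mm; A_gv = 295 × 6 = 1770 mm².
A_nv = (295 − 2.5·35) × 6 = 1245 mm².
A_nt = (50 − 0.5·35) × 6 = 195 mm².
0.6 F_u A_nv = 336.2 kN; 0.6 F_y A_gv = 371.7 kN → shear rupture governs the shear term.
R_n = 336.2 + 1.0 × 450 × 195 / 1000 = 423.9 kN.
Design strength φR_n = 0.75 × 423.9 = 318 kN.

318 kN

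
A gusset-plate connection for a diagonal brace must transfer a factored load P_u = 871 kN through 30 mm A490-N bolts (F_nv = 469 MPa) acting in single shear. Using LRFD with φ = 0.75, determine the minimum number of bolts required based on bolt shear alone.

A_b = π·30²/4 = 706.9 mm².
Per-bolt design strength φR_n = 0.75 × 469 × 706.9 × 1 / 1000 = 248.6 kN.
n ≥ 871 / 248.6 = 3.503 → use 4 bolts.

4 bolts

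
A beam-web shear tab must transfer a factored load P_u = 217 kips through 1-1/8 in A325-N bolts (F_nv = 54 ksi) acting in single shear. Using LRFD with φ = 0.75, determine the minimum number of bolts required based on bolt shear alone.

A_b = π·1.125²/4 = 0.994 in².
Per-bolt design strength φR_n = 0.75 × 54 × 0.994 × 1 = 40.26 kips.
n ≥ 217 / 40.26 = 5.39 → use 6 bolts.

6 bolts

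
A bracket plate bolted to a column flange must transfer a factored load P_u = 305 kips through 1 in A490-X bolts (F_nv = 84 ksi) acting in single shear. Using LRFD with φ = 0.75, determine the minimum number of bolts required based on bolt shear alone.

7 bolts

A_b = π·1²/4 = 0.7854 in².
Per-bolt design strength φR_n = 0.75 × 84 × 0.7854 × 1 = 49.48 kips.
n ≥ 305 / 49.48 = 6.164 → use 7 bolts.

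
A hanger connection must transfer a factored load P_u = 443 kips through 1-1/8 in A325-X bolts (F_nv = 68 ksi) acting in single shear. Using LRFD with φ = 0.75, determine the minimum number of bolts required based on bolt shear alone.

9 bolts

A_b = π·1.125²/4 = 0.994 in².
Per-bolt design strength φR_n = 0.75 × 68 × 0.994 × 1 = 50.69 kips.
n ≥ 443 / 50.69 = 8.739 → use 9 bolts.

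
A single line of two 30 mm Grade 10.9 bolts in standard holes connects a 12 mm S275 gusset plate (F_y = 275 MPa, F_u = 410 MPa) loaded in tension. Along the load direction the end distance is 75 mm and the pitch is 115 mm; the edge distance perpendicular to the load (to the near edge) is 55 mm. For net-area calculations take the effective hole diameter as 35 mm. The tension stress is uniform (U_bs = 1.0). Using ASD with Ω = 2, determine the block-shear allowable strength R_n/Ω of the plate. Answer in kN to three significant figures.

280 kN

Shear plane L_v = 75 + 1·115 = 190 mm; A_gv = 190 × 12 = 2280 mm².
A_nv = (190 − 1.5·35) × 12 = 1650 mm².
A_nt = (55 − 0.5·35) × 12 = 450 mm².
0.6 F_u A_nv = 405.9 kN; 0.6 F_y A_gv = 376.2 kN → shear yielding governs the shear term.
R_n = 376.2 + 1.0 × 410 × 450 / 1000 = 560.7 kN.
Allowable strength R_n/Ω = 560.7 / 2 = 280 kN.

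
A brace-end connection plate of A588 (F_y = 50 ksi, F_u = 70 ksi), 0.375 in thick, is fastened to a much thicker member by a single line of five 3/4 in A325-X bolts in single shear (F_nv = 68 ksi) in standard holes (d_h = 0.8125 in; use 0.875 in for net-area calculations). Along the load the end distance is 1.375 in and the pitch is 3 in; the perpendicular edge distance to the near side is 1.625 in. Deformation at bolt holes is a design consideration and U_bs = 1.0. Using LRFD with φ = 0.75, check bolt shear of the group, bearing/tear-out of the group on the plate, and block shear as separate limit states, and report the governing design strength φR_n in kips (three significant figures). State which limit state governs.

Bolt shear: A_b = π·0.75²/4 = 0.4418 in²; R_n = 68 × 0.4418 × 5 × 1 = 150.2 kips → 0.75 × 150.2 = 113 kips.
Bearing: edge l_c = 0.9688, r_n = 30.52 kips; interior l_c = 2.188, r_n = 47.25 kips; R_n = 30.52 + 4·47.25 = 219.5 kips → 165 kips.
Block shear: A_gv = 5.016, A_nv = 3.539, A_nt = 0.4453 in²; R_n = min(0.6F_uA_nv, 0.6F_yA_gv) + U_bs·F_u·A_nt = 179.8 kips → 135 kips.
Bolt shear governs: 113 kips.

113 kips (bolt shear governs)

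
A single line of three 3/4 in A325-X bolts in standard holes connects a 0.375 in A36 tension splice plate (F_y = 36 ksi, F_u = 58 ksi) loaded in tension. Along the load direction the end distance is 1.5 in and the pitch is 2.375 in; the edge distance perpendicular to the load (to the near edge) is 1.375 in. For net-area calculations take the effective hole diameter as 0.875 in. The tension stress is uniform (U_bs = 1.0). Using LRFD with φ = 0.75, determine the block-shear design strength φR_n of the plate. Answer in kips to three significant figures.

53.3 kips

Shear plane L_v = 1.5 + 2·2.375 = 6.25 in; A_gv = 6.25 × 0.375 = 2.344 in².
A_nv = (6.25 − 2.5·0.875) × 0.375 = 1.523 in².
A_nt = (1.375 − 0.5·0.875) × 0.375 = 0.3516 in².
0.6 F_u A_nv = 53.02 kips; 0.6 F_y A_gv = 50.62 kips → shear yielding governs the shear term.
R_n = 50.62 + 1.0 × 58 × 0.3516 = 71.02 kips.
Design strength φR_n = 0.75 × 71.02 = 53.3 kips.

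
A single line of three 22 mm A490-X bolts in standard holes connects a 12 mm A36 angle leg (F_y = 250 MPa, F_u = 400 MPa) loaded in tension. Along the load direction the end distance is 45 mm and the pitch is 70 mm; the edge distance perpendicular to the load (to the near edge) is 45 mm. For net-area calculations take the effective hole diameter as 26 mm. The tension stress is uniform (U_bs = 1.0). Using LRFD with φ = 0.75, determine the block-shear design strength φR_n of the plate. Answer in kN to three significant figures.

365 kN

Shear plane L_v = 45 + 2·70 = 185 mm; A_gv = 185 × 12 = 2220 mm².
A_nv = (185 − 2.5·26) × 12 = 1440 mm².
A_nt = (45 − 0.5·26) × 12 = 384 mm².
0.6 F_u A_nv = 345.6 kN; 0.6 F_y A_gv = 333 kN → shear yielding governs the shear term.
R_n = 333 + 1.0 × 400 × 384 / 1000 = 486.6 kN.
Design strength φR_n = 0.75 × 486.6 = 365 kN.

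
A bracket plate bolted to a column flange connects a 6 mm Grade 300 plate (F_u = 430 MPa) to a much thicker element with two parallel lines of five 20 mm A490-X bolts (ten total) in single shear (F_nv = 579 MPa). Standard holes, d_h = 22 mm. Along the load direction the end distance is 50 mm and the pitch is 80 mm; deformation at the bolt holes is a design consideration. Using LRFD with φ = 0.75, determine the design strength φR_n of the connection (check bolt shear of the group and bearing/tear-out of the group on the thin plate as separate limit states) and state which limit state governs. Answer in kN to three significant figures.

Bolt shear: A_b = π·20²/4 = 314.2 mm²; R_n = 579 × 314.2 × 10 × 1 / 1000 = 1819 kN → 0.75 × 1819 = 1360 kN.
Bearing (1.2 l_c t F_u ≤ 2.4 d t F_u): upper limit = 2.4·20·6·430 / 1000 = 123.8 kN.
  Edge l_c = 50 − 22/2 = 39 → r_n = 120.7 kN; interior l_c = 80 − 22 = 58 → r_n = 123.8 kN.
  R_n,bearing = 2·120.7 + 8·123.8 = 1232 kN → 0.75 × 1232 = 924 kN.
Bearing governs: 924 kN.

924 kN (bearing governs)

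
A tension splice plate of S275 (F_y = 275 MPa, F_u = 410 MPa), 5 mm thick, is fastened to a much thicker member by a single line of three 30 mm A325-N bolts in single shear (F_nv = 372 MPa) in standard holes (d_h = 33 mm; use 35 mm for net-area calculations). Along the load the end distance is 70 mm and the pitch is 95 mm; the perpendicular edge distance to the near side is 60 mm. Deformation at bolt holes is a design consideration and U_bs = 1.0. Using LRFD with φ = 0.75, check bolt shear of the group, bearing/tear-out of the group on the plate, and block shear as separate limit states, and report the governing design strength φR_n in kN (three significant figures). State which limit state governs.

224 kN (block shear governs)

Bolt shear: A_b = π·30²/4 = 706.9 mm²; R_n = 372 × 706.9 × 3 × 1 / 1000 = 788.9 kN → 0.75 × 788.9 = 592 kN.
Bearing: edge l_c = 53.5, r_n = 131.6 kN; interior l_c = 62, r_n = 147.6 kN; R_n = 131.6 + 2·147.6 = 426.8 kN → 320 kN.
Block shear: A_gv = 1300, A_nv = 862.5, A_nt = 212.5 mm²; R_n = min(0.6F_uA_nv, 0.6F_yA_gv) + U_bs·F_u·A_nt = 299.3 kN → 224 kN.
Block shear governs: 224 kN.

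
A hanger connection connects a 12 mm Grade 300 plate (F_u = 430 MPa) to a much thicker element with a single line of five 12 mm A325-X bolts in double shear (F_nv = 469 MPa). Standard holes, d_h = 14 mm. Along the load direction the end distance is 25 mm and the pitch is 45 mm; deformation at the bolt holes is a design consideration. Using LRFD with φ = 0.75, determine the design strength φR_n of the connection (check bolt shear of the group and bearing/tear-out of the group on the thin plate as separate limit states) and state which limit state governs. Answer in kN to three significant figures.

398 kN (bolt shear governs)

Bolt shear: A_b = π·12²/4 = 113.1 mm²; R_n = 469 × 113.1 × 5 × 2 / 1000 = 530.4 kN → 0.75 × 530.4 = 398 kN.
Bearing (1.2 l_c t F_u ≤ 2.4 d t F_u): upper limit = 2.4·12·12·430 / 1000 = 148.6 kN.
  Edge l_c = 25 − 14/2 = 18 → r_n = 111.5 kN; interior l_c = 45 − 14 = 31 → r_n = 148.6 kN.
  R_n,bearing = 1·111.5 + 4·148.6 = 705.9 kN → 0.75 × 705.9 = 529 kN.
Bolt shear governs: 398 kN.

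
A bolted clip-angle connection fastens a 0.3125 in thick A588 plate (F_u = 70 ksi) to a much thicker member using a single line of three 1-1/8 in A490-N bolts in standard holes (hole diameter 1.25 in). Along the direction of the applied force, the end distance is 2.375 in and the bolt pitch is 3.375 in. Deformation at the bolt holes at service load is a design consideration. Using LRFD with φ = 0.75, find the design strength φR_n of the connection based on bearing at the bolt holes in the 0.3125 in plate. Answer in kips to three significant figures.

Per bolt r_n = 1.2 l_c t F_u ≤ 2.4 d t F_u; upper limit = 2.4 × 1.125 × 0.3125 × 70 = 59.06 kips.
Edge bolt: l_c = 2.375 − 1.25/2 = 1.75 in → 1.2 × 1.75 × 0.3125 × 70 = 45.94 → r_n = 45.94 kips.
Interior bolts: l_c = 3.375 − 1.25 = 2.125 in → 1.2 × 2.125 × 0.3125 × 70 = 55.78 → r_n = 55.78 kips.
R_n = 1 × 45.94 + 2 × 55.78 = 157.5 kips.
Design strength φR_n = 0.75 × 157.5 = 118 kips.

118 kips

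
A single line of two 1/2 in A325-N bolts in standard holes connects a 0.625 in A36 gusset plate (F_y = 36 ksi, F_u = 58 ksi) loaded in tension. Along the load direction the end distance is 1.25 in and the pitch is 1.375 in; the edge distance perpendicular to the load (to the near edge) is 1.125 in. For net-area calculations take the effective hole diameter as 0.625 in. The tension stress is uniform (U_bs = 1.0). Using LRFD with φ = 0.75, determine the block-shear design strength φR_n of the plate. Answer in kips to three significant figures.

48.7 kips

Shear plane L_v = 1.25 + 1·1.375 = 2.625 in; A_gv = 2.625 × 0.625 = 1.641 in².
A_nv = (2.625 − 1.5·0.625) × 0.625 = 1.055 in².
A_nt = (1.125 − 0.5·0.625) × 0.625 = 0.5078 in².
0.6 F_u A_nv = 36.7 kips; 0.6 F_y A_gv = 35.44 kips → shear yielding governs the shear term.
R_n = 35.44 + 1.0 × 58 × 0.5078 = 64.89 kips.
Design strength φR_n = 0.75 × 64.89 = 48.7 kips.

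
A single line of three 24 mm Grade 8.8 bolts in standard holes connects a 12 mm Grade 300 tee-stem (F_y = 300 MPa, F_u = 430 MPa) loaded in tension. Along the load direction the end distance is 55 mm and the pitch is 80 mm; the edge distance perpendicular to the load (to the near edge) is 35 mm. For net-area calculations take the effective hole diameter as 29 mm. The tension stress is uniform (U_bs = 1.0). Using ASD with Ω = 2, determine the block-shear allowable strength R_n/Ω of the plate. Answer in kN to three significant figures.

Shear plane L_v = 55 + 2·80 = 215 mm; A_gv = 215 × 12 = 2580 mm².
A_nv = (215 − 2.5·29) × 12 = 1710 mm².
A_nt = (35 − 0.5·29) × 12 = 246 mm².
0.6 F_u A_nv = 441.2 kN; 0.6 F_y A_gv = 464.4 kN → shear rupture governs the shear term.
R_n = 441.2 + 1.0 × 430 × 246 / 1000 = 547 kN.
Allowable strength R_n/Ω = 547 / 2 = 273 kN.

273 kN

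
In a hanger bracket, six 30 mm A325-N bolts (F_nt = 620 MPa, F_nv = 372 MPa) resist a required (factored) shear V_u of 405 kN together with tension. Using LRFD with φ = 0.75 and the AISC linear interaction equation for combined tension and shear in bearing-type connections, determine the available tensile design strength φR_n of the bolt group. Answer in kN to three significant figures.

A_b = π·30²/4 = 706.9 mm²; f_rv = 405 × 1000 / (6 × 706.9) = 95.49 MPa.
F'_nt = 1.3 F_nt − (F_nt / φF_nv) f_rv = 1.3·620 − (620/(0.75·372))·95.49 = 593.8 MPa, capped at F_nt → F'_nt = 593.8 MPa.
R_n = F'_nt · A_b · n = 593.8 × 706.9 × 6 / 1000 = 2518 kN.
Design strength φR_n = 0.75 × 2518 = 1890 kN.

1890 kN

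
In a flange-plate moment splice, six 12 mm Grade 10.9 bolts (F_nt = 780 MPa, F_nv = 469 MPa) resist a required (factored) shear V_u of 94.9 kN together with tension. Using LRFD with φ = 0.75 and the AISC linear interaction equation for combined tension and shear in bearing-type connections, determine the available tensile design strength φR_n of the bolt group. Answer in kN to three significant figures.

A_b = π·12²/4 = 113.1 mm²; f_rv = 94.9 × 1000 / (6 × 113.1) = 139.9 MPa.
F'_nt = 1.3 F_nt − (F_nt / φF_nv) f_rv = 1.3·780 − (780/(0.75·469))·139.9 = 703.9 MPa, capped at F_nt → F'_nt = 703.9 MPa.
R_n = F'_nt · A_b · n = 703.9 × 113.1 × 6 / 1000 = 477.6 kN.
Design strength φR_n = 0.75 × 477.6 = 358 kN.

358 kN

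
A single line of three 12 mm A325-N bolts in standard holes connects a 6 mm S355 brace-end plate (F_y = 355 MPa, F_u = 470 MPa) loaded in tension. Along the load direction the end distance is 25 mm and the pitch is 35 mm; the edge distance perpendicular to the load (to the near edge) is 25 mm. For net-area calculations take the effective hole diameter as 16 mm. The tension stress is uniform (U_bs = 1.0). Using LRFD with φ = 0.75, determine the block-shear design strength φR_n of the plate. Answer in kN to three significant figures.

106 kN

Shear plane L_v = 25 + 2·35 = 95 mm; A_gv = 95 × 6 = 570 mm².
A_nv = (95 − 2.5·16) × 6 = 330 mm².
A_nt = (25 − 0.5·16) × 6 = 102 mm².
0.6 F_u A_nv = 93.06 kN; 0.6 F_y A_gv = 121.4 kN → shear rupture governs the shear term.
R_n = 93.06 + 1.0 × 470 × 102 / 1000 = 141 kN.
Design strength φR_n = 0.75 × 141 = 106 kN.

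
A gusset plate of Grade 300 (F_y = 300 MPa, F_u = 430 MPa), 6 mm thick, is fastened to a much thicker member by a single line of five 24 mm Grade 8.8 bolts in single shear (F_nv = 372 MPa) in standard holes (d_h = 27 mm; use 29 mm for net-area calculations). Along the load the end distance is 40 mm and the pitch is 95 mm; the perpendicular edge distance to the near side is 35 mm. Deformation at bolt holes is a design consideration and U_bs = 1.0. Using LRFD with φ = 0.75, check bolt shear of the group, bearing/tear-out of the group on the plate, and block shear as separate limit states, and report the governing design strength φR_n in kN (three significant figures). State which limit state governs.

376 kN (block shear governs)

Bolt shear: A_b = π·24²/4 = 452.4 mm²; R_n = 372 × 452.4 × 5 × 1 / 1000 = 841.4 kN → 0.75 × 841.4 = 631 kN.
Bearing: edge l_c = 26.5, r_n = 82.04 kN; interior l_c = 68, r_n = 148.6 kN; R_n = 82.04 + 4·148.6 = 676.5 kN → 507 kN.
Block shear: A_gv = 2520, A_nv = 1737, A_nt = 123 mm²; R_n = min(0.6F_uA_nv, 0.6F_yA_gv) + U_bs·F_u·A_nt = 501 kN → 376 kN.
Block shear governs: 376 kN.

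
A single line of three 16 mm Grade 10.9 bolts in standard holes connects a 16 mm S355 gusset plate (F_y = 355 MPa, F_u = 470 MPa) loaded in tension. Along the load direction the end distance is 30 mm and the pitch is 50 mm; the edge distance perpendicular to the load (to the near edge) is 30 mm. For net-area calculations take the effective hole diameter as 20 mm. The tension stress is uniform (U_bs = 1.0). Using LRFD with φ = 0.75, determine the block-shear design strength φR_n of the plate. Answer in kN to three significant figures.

Shear plane L_v = 30 + 2·50 = 130 mm; A_gv = 130 × 16 = 2080 mm².
A_nv = (130 − 2.5·20) × 16 = 1280 mm².
A_nt = (30 − 0.5·20) × 16 = 320 mm².
0.6 F_u A_nv = 361 kN; 0.6 F_y A_gv = 443 kN → shear rupture governs the shear term.
R_n = 361 + 1.0 × 470 × 320 / 1000 = 511.4 kN.
Design strength φR_n = 0.75 × 511.4 = 384 kN.

384 kN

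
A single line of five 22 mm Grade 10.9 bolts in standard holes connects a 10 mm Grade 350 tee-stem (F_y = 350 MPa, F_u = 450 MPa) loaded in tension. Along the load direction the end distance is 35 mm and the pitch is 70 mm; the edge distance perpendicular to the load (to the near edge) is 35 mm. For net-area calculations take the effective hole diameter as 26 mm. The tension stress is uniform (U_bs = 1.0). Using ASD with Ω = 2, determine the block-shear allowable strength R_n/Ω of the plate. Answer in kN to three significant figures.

317 kN

Shear plane L_v = 35 + 4·70 = 315 mm; A_gv = 315 × 10 = 3150 mm².
A_nv = (315 − 4.5·26) × 10 = 1980 mm².
A_nt = (35 − 0.5·26) × 10 = 220 mm².
0.6 F_u A_nv = 534.6 kN; 0.6 F_y A_gv = 661.5 kN → shear rupture governs the shear term.
R_n = 534.6 + 1.0 × 450 × 220 / 1000 = 633.6 kN.
Allowable strength R_n/Ω = 633.6 / 2 = 317 kN.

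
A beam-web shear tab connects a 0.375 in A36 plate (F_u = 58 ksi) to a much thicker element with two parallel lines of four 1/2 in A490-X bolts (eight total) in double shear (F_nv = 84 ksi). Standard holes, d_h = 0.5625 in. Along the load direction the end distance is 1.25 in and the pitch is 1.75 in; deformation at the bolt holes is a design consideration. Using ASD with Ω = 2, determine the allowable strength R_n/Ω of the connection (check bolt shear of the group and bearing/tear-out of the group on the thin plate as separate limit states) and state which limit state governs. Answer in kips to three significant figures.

Bolt shear: A_b = π·0.5²/4 = 0.1963 in²; R_n = 84 × 0.1963 × 8 × 2 = 263.9 kips → 263.9 / 2 = 132 kips.
Bearing (1.2 l_c t F_u ≤ 2.4 d t F_u): upper limit = 2.4·0.5·0.375·58 = 26.1 kips.
  Edge l_c = 1.25 − 0.5625/2 = 0.9688 → r_n = 25.28 kips; interior l_c = 1.75 − 0.5625 = 1.188 → r_n = 26.1 kips.
  R_n,bearing = 2·25.28 + 6·26.1 = 207.2 kips → 207.2 / 2 = 104 kips.
Bearing governs: 104 kips.

104 kips (bearing governs)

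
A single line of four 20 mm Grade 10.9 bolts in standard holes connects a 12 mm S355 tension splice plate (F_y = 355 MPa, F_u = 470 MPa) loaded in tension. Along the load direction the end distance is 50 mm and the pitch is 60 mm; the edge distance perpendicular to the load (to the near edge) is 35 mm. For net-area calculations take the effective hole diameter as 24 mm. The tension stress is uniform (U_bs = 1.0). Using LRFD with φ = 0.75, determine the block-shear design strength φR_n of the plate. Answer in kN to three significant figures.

468 kN

Shear plane L_v = 50 + 3·60 = 230 mm; A_gv = 230 × 12 = 2760 mm².
A_nv = (230 − 3.5·24) × 12 = 1752 mm².
A_nt = (35 − 0.5·24) × 12 = 276 mm².
0.6 F_u A_nv = 494.1 kN; 0.6 F_y A_gv = 587.9 kN → shear rupture governs the shear term.
R_n = 494.1 + 1.0 × 470 × 276 / 1000 = 623.8 kN.
Design strength φR_n = 0.75 × 623.8 = 468 kN.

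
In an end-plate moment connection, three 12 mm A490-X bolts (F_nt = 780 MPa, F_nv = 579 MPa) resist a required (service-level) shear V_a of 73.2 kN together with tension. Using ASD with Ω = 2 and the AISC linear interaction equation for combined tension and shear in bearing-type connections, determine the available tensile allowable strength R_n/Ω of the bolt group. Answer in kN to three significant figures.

73.4 kN

A_b = π·12²/4 = 113.1 mm²; f_rv = 73.2 × 1000 / (3 × 113.1) = 215.7 MPa.
F'_nt = 1.3 F_nt − (Ω F_nt / F_nv) f_rv = 1.3·780 − (2·780/579)·215.7 = 432.7 MPa, capped at F_nt → F'_nt = 432.7 MPa.
R_n = F'_nt · A_b · n = 432.7 × 113.1 × 3 / 1000 = 146.8 kN.
Allowable strength R_n/Ω = 146.8 / 2 = 73.4 kN.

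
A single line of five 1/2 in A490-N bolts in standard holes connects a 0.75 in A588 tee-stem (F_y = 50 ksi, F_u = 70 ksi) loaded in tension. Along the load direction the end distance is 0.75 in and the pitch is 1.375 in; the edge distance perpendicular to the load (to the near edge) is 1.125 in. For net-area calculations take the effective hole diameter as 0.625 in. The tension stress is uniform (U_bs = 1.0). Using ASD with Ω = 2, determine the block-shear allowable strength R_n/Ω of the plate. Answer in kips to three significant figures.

Shear plane L_v = 0.75 + 4·1.375 = 6.25 in; A_gv = 6.25 × 0.75 = 4.688 in².
A_nv = (6.25 − 4.5·0.625) × 0.75 = 2.578 in².
A_nt = (1.125 − 0.5·0.625) × 0.75 = 0.6094 in².
0.6 F_u A_nv = 108.3 kips; 0.6 F_y A_gv = 140.6 kips → shear rupture governs the shear term.
R_n = 108.3 + 1.0 × 70 × 0.6094 = 150.9 kips.
Allowable strength R_n/Ω = 150.9 / 2 = 75.5 kips.

75.5 kips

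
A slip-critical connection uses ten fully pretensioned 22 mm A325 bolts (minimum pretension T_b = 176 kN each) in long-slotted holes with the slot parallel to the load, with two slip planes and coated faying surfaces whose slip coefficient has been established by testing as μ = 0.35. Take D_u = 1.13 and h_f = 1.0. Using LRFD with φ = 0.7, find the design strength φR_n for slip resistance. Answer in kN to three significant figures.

R_n = μ · D_u · h_f · T_b · n_s · n_b = 0.35 × 1.13 × 1.0 × 176 × 2 × 10 = 1392 kN.
Design strength φR_n = 0.7 × 1392 = 975 kN.

975 kN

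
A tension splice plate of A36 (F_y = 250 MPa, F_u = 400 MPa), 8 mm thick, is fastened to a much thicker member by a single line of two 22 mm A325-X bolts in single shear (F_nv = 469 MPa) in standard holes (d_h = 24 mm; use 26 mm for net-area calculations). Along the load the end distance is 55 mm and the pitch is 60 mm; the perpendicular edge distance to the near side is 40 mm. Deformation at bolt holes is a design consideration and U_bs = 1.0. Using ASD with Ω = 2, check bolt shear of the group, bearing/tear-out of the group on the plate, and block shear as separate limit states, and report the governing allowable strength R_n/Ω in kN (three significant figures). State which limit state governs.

112 kN (block shear governs)

Bolt shear: A_b = π·22²/4 = 380.1 mm²; R_n = 469 × 380.1 × 2 × 1 / 1000 = 356.6 kN → 356.6 / 2 = 178 kN.
Bearing: edge l_c = 43, r_n = 165.1 kN; interior l_c = 36, r_n = 138.2 kN; R_n = 165.1 + 1·138.2 = 303.4 kN → 152 kN.
Block shear: A_gv = 920, A_nv = 608, A_nt = 216 mm²; R_n = min(0.6F_uA_nv, 0.6F_yA_gv) + U_bs·F_u·A_nt = 224.4 kN → 112 kN.
Block shear governs: 112 kN.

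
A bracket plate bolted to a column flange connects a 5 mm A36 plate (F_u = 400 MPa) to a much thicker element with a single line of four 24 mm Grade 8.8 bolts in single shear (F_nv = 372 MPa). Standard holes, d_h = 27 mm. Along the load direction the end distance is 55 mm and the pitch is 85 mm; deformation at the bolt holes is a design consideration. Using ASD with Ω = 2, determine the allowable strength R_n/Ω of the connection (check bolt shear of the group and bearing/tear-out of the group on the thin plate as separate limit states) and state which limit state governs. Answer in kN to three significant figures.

223 kN (bearing governs)

Bolt shear: A_b = π·24²/4 = 452.4 mm²; R_n = 372 × 452.4 × 4 × 1 / 1000 = 673.2 kN → 673.2 / 2 = 337 kN.
Bearing (1.2 l_c t F_u ≤ 2.4 d t F_u): upper limit = 2.4·24·5·400 / 1000 = 115.2 kN.
  Edge l_c = 55 − 27/2 = 41.5 → r_n = 99.6 kN; interior l_c = 85 − 27 = 58 → r_n = 115.2 kN.
  R_n,bearing = 1·99.6 + 3·115.2 = 445.2 kN → 445.2 / 2 = 223 kN.
Bearing governs: 223 kN.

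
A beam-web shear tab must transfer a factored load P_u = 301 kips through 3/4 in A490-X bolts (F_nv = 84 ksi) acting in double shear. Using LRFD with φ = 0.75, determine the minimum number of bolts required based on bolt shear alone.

6 bolts

A_b = π·0.75²/4 = 0.4418 in².
Per-bolt design strength φR_n = 0.75 × 84 × 0.4418 × 2 = 55.67 kips.
n ≥ 301 / 55.67 = 5.407 → use 6 bolts.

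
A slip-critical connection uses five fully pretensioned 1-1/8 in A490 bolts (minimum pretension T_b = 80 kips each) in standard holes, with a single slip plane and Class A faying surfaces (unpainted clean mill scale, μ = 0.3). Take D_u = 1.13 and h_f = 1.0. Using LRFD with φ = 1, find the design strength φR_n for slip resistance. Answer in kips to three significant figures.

R_n = μ · D_u · h_f · T_b · n_s · n_b = 0.3 × 1.13 × 1.0 × 80 × 1 × 5 = 135.6 kips.
Design strength φR_n = 1 × 135.6 = 136 kips.

136 kips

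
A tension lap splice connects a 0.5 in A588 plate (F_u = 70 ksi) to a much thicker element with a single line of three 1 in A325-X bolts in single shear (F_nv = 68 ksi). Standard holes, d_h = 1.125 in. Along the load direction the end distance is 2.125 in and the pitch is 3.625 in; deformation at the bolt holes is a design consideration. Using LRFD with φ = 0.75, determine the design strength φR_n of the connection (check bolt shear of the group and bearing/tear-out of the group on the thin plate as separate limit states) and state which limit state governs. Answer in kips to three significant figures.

120 kips (bolt shear governs)

Bolt shear: A_b = π·1²/4 = 0.7854 in²; R_n = 68 × 0.7854 × 3 × 1 = 160.2 kips → 0.75 × 160.2 = 120 kips.
Bearing (1.2 l_c t F_u ≤ 2.4 d t F_u): upper limit = 2.4·1·0.5·70 = 84 kips.
  Edge l_c = 2.125 − 1.125/2 = 1.562 → r_n = 65.62 kips; interior l_c = 3.625 − 1.125 = 2.5 → r_n = 84 kips.
  R_n,bearing = 1·65.62 + 2·84 = 233.6 kips → 0.75 × 233.6 = 175 kips.
Bolt shear governs: 120 kips.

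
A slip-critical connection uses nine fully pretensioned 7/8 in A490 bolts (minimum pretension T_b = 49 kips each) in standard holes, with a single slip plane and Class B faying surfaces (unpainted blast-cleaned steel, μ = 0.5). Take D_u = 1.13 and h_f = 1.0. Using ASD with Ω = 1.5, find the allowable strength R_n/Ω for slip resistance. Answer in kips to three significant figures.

166 kips

R_n = μ · D_u · h_f · T_b · n_s · n_b = 0.5 × 1.13 × 1.0 × 49 × 1 × 9 = 249.2 kips.
Allowable strength R_n/Ω = 249.2 / 1.5 = 166 kips.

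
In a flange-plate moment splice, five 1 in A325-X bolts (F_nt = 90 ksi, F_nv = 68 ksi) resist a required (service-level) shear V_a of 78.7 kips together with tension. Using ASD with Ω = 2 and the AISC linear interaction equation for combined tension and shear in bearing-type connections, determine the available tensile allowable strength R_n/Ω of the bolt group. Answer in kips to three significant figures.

A_b = π·1²/4 = 0.7854 in²; f_rv = 78.7 / (5 × 0.7854) = 20.04 ksi.
F'_nt = 1.3 F_nt − (Ω F_nt / F_nv) f_rv = 1.3·90 − (2·90/68)·20.04 = 63.95 ksi, capped at F_nt → F'_nt = 63.95 ksi.
R_n = F'_nt · A_b · n = 63.95 × 0.7854 × 5 = 251.1 kips.
Allowable strength R_n/Ω = 251.1 / 2 = 126 kips.

126 kips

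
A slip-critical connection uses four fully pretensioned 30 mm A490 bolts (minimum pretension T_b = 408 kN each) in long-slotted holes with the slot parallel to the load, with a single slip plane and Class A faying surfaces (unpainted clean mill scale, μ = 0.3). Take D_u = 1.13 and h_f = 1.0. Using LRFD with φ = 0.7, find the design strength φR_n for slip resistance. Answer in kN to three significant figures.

387 kN

R_n = μ · D_u · h_f · T_b · n_s · n_b = 0.3 × 1.13 × 1.0 × 408 × 1 × 4 = 553.2 kN.
Design strength φR_n = 0.7 × 553.2 = 387 kN.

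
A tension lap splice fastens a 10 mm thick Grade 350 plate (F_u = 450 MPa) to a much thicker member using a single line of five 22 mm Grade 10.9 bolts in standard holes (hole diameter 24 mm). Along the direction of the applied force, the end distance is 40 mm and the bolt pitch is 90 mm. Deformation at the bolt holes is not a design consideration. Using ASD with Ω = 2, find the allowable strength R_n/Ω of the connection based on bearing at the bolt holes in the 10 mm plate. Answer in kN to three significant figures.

688 kN

Per bolt r_n = 1.5 l_c t F_u ≤ 3.0 d t F_u; upper limit = 3.0 × 22 × 10 × 450 / 1000 = 297 kN.
Edge bolt: l_c = 40 − 24/2 = 28 mm → 1.5 × 28 × 10 × 450 / 1000 = 189 → r_n = 189 kN.
Interior bolts: l_c = 90 − 24 = 66 mm → 1.5 × 66 × 10 × 450 / 1000 = 445.5 → r_n = 297 kN.
R_n = 1 × 189 + 4 × 297 = 1377 kN.
Allowable strength R_n/Ω = 1377 / 2 = 688 kN.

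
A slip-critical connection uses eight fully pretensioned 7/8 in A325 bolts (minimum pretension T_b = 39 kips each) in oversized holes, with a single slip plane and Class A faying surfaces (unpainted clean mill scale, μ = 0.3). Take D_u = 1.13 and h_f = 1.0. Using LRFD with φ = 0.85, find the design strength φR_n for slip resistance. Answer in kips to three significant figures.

R_n = μ · D_u · h_f · T_b · n_s · n_b = 0.3 × 1.13 × 1.0 × 39 × 1 × 8 = 105.8 kips.
Design strength φR_n = 0.85 × 105.8 = 89.9 kips.

89.9 kips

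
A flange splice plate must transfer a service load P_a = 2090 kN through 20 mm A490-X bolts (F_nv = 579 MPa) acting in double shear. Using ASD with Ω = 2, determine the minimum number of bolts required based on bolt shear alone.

A_b = π·20²/4 = 314.2 mm².
Per-bolt allowable strength R_n/Ω = 579 × 314.2 × 2 / 1000 / 2 = 181.9 kN.
n ≥ 2090 / 181.9 = 11.49 → use 12 bolts.

12 bolts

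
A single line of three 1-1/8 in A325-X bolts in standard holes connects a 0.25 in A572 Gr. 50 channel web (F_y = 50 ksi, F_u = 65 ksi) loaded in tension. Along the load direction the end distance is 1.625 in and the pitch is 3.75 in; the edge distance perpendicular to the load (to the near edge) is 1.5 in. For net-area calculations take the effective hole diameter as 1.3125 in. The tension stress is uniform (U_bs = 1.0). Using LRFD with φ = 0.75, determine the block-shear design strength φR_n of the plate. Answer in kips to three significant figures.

Shear plane L_v = 1.625 + 2·3.75 = 9.125 in; A_gv = 9.125 × 0.25 = 2.281 in².
A_nv = (9.125 − 2.5·1.3125) × 0.25 = 1.461 in².
A_nt = (1.5 − 0.5·1.3125) × 0.25 = 0.2109 in².
0.6 F_u A_nv = 56.98 kips; 0.6 F_y A_gv = 68.44 kips → shear rupture governs the shear term.
R_n = 56.98 + 1.0 × 65 × 0.2109 = 70.69 kips.
Design strength φR_n = 0.75 × 70.69 = 53 kips.

53 kips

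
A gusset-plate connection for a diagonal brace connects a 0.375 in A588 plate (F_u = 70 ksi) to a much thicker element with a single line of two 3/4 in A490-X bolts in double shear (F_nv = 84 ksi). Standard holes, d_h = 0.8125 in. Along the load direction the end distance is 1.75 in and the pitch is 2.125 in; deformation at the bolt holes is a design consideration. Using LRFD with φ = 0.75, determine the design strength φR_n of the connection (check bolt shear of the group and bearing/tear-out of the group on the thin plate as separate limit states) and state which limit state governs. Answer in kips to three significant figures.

62.8 kips (bearing governs)

Bolt shear: A_b = π·0.75²/4 = 0.4418 in²; R_n = 84 × 0.4418 × 2 × 2 = 148.4 kips → 0.75 × 148.4 = 111 kips.
Bearing (1.2 l_c t F_u ≤ 2.4 d t F_u): upper limit = 2.4·0.75·0.375·70 = 47.25 kips.
  Edge l_c = 1.75 − 0.8125/2 = 1.344 → r_n = 42.33 kips; interior l_c = 2.125 − 0.8125 = 1.312 → r_n = 41.34 kips.
  R_n,bearing = 1·42.33 + 1·41.34 = 83.67 kips → 0.75 × 83.67 = 62.8 kips.
Bearing governs: 62.8 kips.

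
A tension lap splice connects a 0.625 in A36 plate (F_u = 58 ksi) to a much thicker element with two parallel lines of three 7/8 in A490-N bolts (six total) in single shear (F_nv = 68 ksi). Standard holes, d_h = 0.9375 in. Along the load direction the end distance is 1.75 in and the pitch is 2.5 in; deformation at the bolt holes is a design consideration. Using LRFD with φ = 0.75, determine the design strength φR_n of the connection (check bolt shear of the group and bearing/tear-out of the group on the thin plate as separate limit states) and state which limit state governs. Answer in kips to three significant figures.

184 kips (bolt shear governs)

Bolt shear: A_b = π·0.875²/4 = 0.6013 in²; R_n = 68 × 0.6013 × 6 × 1 = 245.3 kips → 0.75 × 245.3 = 184 kips.
Bearing (1.2 l_c t F_u ≤ 2.4 d t F_u): upper limit = 2.4·0.875·0.625·58 = 76.12 kips.
  Edge l_c = 1.75 − 0.9375/2 = 1.281 → r_n = 55.73 kips; interior l_c = 2.5 − 0.9375 = 1.562 → r_n = 67.97 kips.
  R_n,bearing = 2·55.73 + 4·67.97 = 383.3 kips → 0.75 × 383.3 = 288 kips.
Bolt shear governs: 184 kips.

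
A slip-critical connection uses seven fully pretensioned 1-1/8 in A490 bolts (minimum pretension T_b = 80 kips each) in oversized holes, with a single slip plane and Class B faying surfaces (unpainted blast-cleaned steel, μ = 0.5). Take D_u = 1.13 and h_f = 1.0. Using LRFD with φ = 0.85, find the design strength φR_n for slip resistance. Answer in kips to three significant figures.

R_n = μ · D_u · h_f · T_b · n_s · n_b = 0.5 × 1.13 × 1.0 × 80 × 1 × 7 = 316.4 kips.
Design strength φR_n = 0.85 × 316.4 = 269 kips.

269 kips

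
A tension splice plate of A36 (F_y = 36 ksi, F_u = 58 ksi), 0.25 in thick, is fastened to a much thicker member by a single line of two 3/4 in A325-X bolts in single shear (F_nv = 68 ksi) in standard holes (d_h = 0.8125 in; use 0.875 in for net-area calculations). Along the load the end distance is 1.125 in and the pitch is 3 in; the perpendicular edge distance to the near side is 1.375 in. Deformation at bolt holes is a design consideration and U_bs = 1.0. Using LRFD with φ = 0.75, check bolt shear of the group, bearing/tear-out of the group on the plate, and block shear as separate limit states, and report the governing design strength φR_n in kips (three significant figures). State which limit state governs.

26.9 kips (block shear governs)

Bolt shear: A_b = π·0.75²/4 = 0.4418 in²; R_n = 68 × 0.4418 × 2 × 1 = 60.08 kips → 0.75 × 60.08 = 45.1 kips.
Bearing: edge l_c = 0.7188, r_n = 12.51 kips; interior l_c = 2.188, r_n = 26.1 kips; R_n = 12.51 + 1·26.1 = 38.61 kips → 29 kips.
Block shear: A_gv = 1.031, A_nv = 0.7031, A_nt = 0.2344 in²; R_n = min(0.6F_uA_nv, 0.6F_yA_gv) + U_bs·F_u·A_nt = 35.87 kips → 26.9 kips.
Block shear governs: 26.9 kips.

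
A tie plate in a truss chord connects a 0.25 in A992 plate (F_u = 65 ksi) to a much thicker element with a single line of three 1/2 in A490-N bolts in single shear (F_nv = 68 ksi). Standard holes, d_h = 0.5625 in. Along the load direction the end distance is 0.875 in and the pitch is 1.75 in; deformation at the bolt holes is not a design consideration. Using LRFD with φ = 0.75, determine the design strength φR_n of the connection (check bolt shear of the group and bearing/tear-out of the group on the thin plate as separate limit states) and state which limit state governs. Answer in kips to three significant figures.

30 kips (bolt shear governs)

Bolt shear: A_b = π·0.5²/4 = 0.1963 in²; R_n = 68 × 0.1963 × 3 × 1 = 40.06 kips → 0.75 × 40.06 = 30 kips.
Bearing (1.5 l_c t F_u ≤ 3.0 d t F_u): upper limit = 3.0·0.5·0.25·65 = 24.38 kips.
  Edge l_c = 0.875 − 0.5625/2 = 0.5938 → r_n = 14.47 kips; interior l_c = 1.75 − 0.5625 = 1.188 → r_n = 24.38 kips.
  R_n,bearing = 1·14.47 + 2·24.38 = 63.22 kips → 0.75 × 63.22 = 47.4 kips.
Bolt shear governs: 30 kips.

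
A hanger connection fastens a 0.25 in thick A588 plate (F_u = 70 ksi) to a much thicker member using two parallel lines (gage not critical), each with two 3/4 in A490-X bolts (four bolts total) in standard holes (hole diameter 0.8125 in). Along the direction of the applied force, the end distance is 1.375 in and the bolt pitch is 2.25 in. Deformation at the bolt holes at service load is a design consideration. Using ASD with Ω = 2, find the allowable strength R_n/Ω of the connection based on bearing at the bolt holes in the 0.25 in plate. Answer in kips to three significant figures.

50.5 kips

Per bolt r_n = 1.2 l_c t F_u ≤ 2.4 d t F_u; upper limit = 2.4 × 0.75 × 0.25 × 70 = 31.5 kips.
Edge bolt: l_c = 1.375 − 0.8125/2 = 0.9688 in → 1.2 × 0.9688 × 0.25 × 70 = 20.34 → r_n = 20.34 kips.
Interior bolts: l_c = 2.25 − 0.8125 = 1.438 in → 1.2 × 1.438 × 0.25 × 70 = 30.19 → r_n = 30.19 kips.
R_n = 2 × 20.34 + 2 × 30.19 = 101.1 kips.
Allowable strength R_n/Ω = 101.1 / 2 = 50.5 kips.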